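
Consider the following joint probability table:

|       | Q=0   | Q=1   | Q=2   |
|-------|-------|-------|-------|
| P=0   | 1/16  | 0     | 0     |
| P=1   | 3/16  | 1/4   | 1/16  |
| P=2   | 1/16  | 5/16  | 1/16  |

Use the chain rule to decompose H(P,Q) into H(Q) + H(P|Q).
By the chain rule: H(P,Q) = H(Q) + H(P|Q)

Marginal P(Q) (column sums):
  P(Q=0) = 1/16 + 3/16 + 1/16 = 5/16
  P(Q=1) = 0 + 1/4 + 5/16 = 9/16
  P(Q=2) = 0 + 1/16 + 1/16 = 1/8
H(Q) = -[(5/16)·log₂(5/16) + (9/16)·log₂(9/16) + (1/8)·log₂(1/8)]
  = 0.5244 + 0.4669 + 0.3750
  = 1.3663 bits
H(P|Q) = -Σ P(P,Q)·log₂ P(P|Q), where P(P|Q) = P(P,Q) / P(Q)
  (cells with P(P,Q) = 0 contribute 0)
  (P=0,Q=0): P(P|Q) = (1/16)/(5/16) = 1/5;  -(1/16)·log₂(1/5) = 0.1451
  (P=1,Q=0): P(P|Q) = (3/16)/(5/16) = 3/5;  -(3/16)·log₂(3/5) = 0.1382
  (P=1,Q=1): P(P|Q) = (1/4)/(9/16) = 4/9;  -(1/4)·log₂(4/9) = 0.2925
  (P=1,Q=2): P(P|Q) = (1/16)/(1/8) = 1/2;  -(1/16)·log₂(1/2) = 0.0625
  (P=2,Q=0): P(P|Q) = (1/16)/(5/16) = 1/5;  -(1/16)·log₂(1/5) = 0.1451
  (P=2,Q=1): P(P|Q) = (5/16)/(9/16) = 5/9;  -(5/16)·log₂(5/9) = 0.2650
  (P=2,Q=2): P(P|Q) = (1/16)/(1/8) = 1/2;  -(1/16)·log₂(1/2) = 0.0625
H(P|Q) = 0.1451 + 0.1382 + 0.2925 + 0.0625 + 0.1451 + 0.2650 + 0.0625
  = 1.1109 bits

H(P,Q) = H(Q) + H(P|Q) = 1.3663 + 1.1109 = 2.4772 bits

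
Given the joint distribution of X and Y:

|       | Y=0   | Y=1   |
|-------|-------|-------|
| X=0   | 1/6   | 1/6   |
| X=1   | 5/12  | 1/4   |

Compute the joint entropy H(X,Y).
H(X,Y) = -Σ P(X,Y) log₂ P(X,Y), summed over the non-zero cells:
H(X,Y) = -[(1/6)·log₂(1/6) + (1/6)·log₂(1/6) + (5/12)·log₂(5/12) + (1/4)·log₂(1/4)]
  = 0.4308 + 0.4308 + 0.5263 + 0.5000
  = 1.8879 bits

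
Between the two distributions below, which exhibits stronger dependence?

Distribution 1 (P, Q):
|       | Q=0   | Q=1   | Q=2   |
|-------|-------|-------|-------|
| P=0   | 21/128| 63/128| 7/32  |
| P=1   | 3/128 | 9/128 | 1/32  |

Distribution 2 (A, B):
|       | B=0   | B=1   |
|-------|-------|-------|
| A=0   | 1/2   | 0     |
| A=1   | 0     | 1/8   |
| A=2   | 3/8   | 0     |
Distribution 1 (P, Q):
Marginal P(P) (row sums):
  P(P=0) = 21/128 + 63/128 + 7/32 = 7/8
  P(P=1) = 3/128 + 9/128 + 1/32 = 1/8
Marginal P(Q) (column sums):
  P(Q=0) = 21/128 + 3/128 = 3/16
  P(Q=1) = 63/128 + 9/128 = 9/16
  P(Q=2) = 7/32 + 1/32 = 1/4

H(P) = -[(7/8)·log₂(7/8) + (1/8)·log₂(1/8)]
  = 0.1686 + 0.3750
  = 0.5436 bits
H(Q) = -[(3/16)·log₂(3/16) + (9/16)·log₂(9/16) + (1/4)·log₂(1/4)]
  = 0.4528 + 0.4669 + 0.5000
  = 1.4197 bits
H(P,Q) = -[(21/128)·log₂(21/128) + (63/128)·log₂(63/128) + (7/32)·log₂(7/32) + (3/128)·log₂(3/128) + (9/128)·log₂(9/128) + (1/32)·log₂(1/32)]
  = 0.4278 + 0.5034 + 0.4796 + 0.1269 + 0.2693 + 0.1563
  = 1.9633 bits

I(P;Q) = H(P) + H(Q) - H(P,Q)
  = 0.5436 + 1.4197 - 1.9633
  = 0.0000 bits

Distribution 2 (A, B):
Marginal P(A) (row sums):
  P(A=0) = 1/2 + 0 = 1/2
  P(A=1) = 0 + 1/8 = 1/8
  P(A=2) = 3/8 + 0 = 3/8
Marginal P(B) (column sums):
  P(B=0) = 1/2 + 0 + 3/8 = 7/8
  P(B=1) = 0 + 1/8 + 0 = 1/8

H(A) = -[(1/2)·log₂(1/2) + (1/8)·log₂(1/8) + (3/8)·log₂(3/8)]
  = 0.5000 + 0.3750 + 0.5306
  = 1.4056 bits
H(B) = -[(7/8)·log₂(7/8) + (1/8)·log₂(1/8)]
  = 0.1686 + 0.3750
  = 0.5436 bits
H(A,B) = -[(1/2)·log₂(1/2) + (1/8)·log₂(1/8) + (3/8)·log₂(3/8)]
  = 0.5000 + 0.3750 + 0.5306
  = 1.4056 bits

I(A;B) = H(A) + H(B) - H(A,B)
  = 1.4056 + 0.5436 - 1.4056
  = 0.5436 bits

I(A;B) = 0.5436 bits > I(P;Q) = 0.0000 bits, so (A, B) has the higher mutual information (stronger dependence).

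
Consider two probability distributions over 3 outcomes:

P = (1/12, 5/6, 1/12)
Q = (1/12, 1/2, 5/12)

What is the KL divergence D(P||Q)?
D(P||Q) = Σ P(i) log₂(P(i)/Q(i))
  i=0: (1/12) × log₂((1/12)/(1/12)) = (1/12) × log₂(1) = 0.0000
  i=1: (5/6) × log₂((5/6)/(1/2)) = (5/6) × log₂(5/3) = 0.6141
  i=2: (1/12) × log₂((1/12)/(5/12)) = (1/12) × log₂(1/5) = -0.1935
D(P||Q) = 0.0000 + 0.6141 - 0.1935
  = 0.4206 bits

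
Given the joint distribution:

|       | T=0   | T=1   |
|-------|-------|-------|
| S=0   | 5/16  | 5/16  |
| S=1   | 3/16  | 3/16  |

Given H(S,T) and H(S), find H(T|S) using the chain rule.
From the chain rule: H(S,T) = H(S) + H(T|S)
Therefore: H(T|S) = H(S,T) - H(S)

H(S,T) = -[(5/16)·log₂(5/16) + (5/16)·log₂(5/16) + (3/16)·log₂(3/16) + (3/16)·log₂(3/16)]
  = 0.5244 + 0.5244 + 0.4528 + 0.4528
  = 1.9544 bits
Marginal P(S) (row sums):
  P(S=0) = 5/16 + 5/16 = 5/8
  P(S=1) = 3/16 + 3/16 = 3/8
H(S) = -[(5/8)·log₂(5/8) + (3/8)·log₂(3/8)]
  = 0.4238 + 0.5306
  = 0.9544 bits

H(T|S) = 1.9544 - 0.9544 = 1.0000 bits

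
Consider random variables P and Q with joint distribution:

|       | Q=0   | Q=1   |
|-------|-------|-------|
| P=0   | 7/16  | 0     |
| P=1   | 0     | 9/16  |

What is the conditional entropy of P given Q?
Marginal P(Q) (column sums):
  P(Q=0) = 7/16 + 0 = 7/16
  P(Q=1) = 0 + 9/16 = 9/16

H(P|Q) = -Σ P(P,Q)·log₂ P(P|Q), where P(P|Q) = P(P,Q) / P(Q)
  (cells with P(P,Q) = 0 contribute 0)
  (P=0,Q=0): P(P|Q) = (7/16)/(7/16) = 1;  -(7/16)·log₂(1) = 0.0000
  (P=1,Q=1): P(P|Q) = (9/16)/(9/16) = 1;  -(9/16)·log₂(1) = 0.0000
H(P|Q) = 0.0000 + 0.0000
  = 0.0000 bits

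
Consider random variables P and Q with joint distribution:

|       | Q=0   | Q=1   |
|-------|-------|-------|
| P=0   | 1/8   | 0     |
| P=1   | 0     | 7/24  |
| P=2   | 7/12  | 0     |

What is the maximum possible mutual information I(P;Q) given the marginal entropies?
The upper bound on mutual information is I(P;Q) ≤ min(H(P), H(Q)).

Marginal P(P) (row sums):
  P(P=0) = 1/8 + 0 = 1/8
  P(P=1) = 0 + 7/24 = 7/24
  P(P=2) = 7/12 + 0 = 7/12
Marginal P(Q) (column sums):
  P(Q=0) = 1/8 + 0 + 7/12 = 17/24
  P(Q=1) = 0 + 7/24 + 0 = 7/24

H(P) = -[(1/8)·log₂(1/8) + (7/24)·log₂(7/24) + (7/12)·log₂(7/12)]
  = 0.3750 + 0.5185 + 0.4536
  = 1.3471 bits
H(Q) = -[(17/24)·log₂(17/24) + (7/24)·log₂(7/24)]
  = 0.3524 + 0.5185
  = 0.8709 bits

Maximum possible I(P;Q) = min(1.3471, 0.8709) = 0.8709 bits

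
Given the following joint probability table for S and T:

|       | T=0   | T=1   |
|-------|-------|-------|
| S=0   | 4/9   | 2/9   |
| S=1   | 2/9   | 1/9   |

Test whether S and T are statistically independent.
Marginal P(S) (row sums):
  P(S=0) = 4/9 + 2/9 = 2/3
  P(S=1) = 2/9 + 1/9 = 1/3
Marginal P(T) (column sums):
  P(T=0) = 4/9 + 2/9 = 2/3
  P(T=1) = 2/9 + 1/9 = 1/3

S and T are independent iff P(S=i,T=j) = P(S=i)·P(T=j) for every cell.
  P(S=0)·P(T=0) = 2/3 × 2/3 = 4/9 = P(S=0,T=0) ✓
  P(S=0)·P(T=1) = 2/3 × 1/3 = 2/9 = P(S=0,T=1) ✓
  P(S=1)·P(T=0) = 1/3 × 2/3 = 2/9 = P(S=1,T=0) ✓
  P(S=1)·P(T=1) = 1/3 × 1/3 = 1/9 = P(S=1,T=1) ✓

Yes, S and T are independent: every cell factors, so I(S;T) = 0 bits.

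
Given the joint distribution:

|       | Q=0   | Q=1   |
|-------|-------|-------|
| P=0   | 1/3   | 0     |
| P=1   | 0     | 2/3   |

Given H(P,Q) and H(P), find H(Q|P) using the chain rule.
From the chain rule: H(P,Q) = H(P) + H(Q|P)
Therefore: H(Q|P) = H(P,Q) - H(P)

H(P,Q) = -[(1/3)·log₂(1/3) + (2/3)·log₂(2/3)]
  = 0.5283 + 0.3900
  = 0.9183 bits
Marginal P(P) (row sums):
  P(P=0) = 1/3 + 0 = 1/3
  P(P=1) = 0 + 2/3 = 2/3
H(P) = -[(1/3)·log₂(1/3) + (2/3)·log₂(2/3)]
  = 0.5283 + 0.3900
  = 0.9183 bits

H(Q|P) = 0.9183 - 0.9183 = 0.0000 bits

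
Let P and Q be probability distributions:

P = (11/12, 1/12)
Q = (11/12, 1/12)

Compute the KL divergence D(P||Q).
D(P||Q) = Σ P(i) log₂(P(i)/Q(i))
  i=0: (11/12) × log₂((11/12)/(11/12)) = (11/12) × log₂(1) = 0.0000
  i=1: (1/12) × log₂((1/12)/(1/12)) = (1/12) × log₂(1) = 0.0000
D(P||Q) = 0.0000 + 0.0000
  = 0.0000 bits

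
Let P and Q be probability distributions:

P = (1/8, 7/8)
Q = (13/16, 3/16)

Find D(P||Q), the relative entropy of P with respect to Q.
D(P||Q) = Σ P(i) log₂(P(i)/Q(i))
  i=0: (1/8) × log₂((1/8)/(13/16)) = (1/8) × log₂(2/13) = -0.3376
  i=1: (7/8) × log₂((7/8)/(3/16)) = (7/8) × log₂(14/3) = 1.9446
D(P||Q) = -0.3376 + 1.9446
  = 1.6070 bits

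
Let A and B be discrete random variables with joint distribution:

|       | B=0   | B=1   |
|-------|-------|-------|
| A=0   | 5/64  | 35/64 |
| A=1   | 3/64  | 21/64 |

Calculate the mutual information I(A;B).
Marginal P(A) (row sums):
  P(A=0) = 5/64 + 35/64 = 5/8
  P(A=1) = 3/64 + 21/64 = 3/8
Marginal P(B) (column sums):
  P(B=0) = 5/64 + 3/64 = 1/8
  P(B=1) = 35/64 + 21/64 = 7/8

H(A) = -[(5/8)·log₂(5/8) + (3/8)·log₂(3/8)]
  = 0.4238 + 0.5306
  = 0.9544 bits
H(B) = -[(1/8)·log₂(1/8) + (7/8)·log₂(7/8)]
  = 0.3750 + 0.1686
  = 0.5436 bits
H(A,B) = -[(5/64)·log₂(5/64) + (35/64)·log₂(35/64) + (3/64)·log₂(3/64) + (21/64)·log₂(21/64)]
  = 0.2873 + 0.4762 + 0.2070 + 0.5275
  = 1.4980 bits

I(A;B) = H(A) + H(B) - H(A,B)
  = 0.9544 + 0.5436 - 1.4980
  = 0.0000 bits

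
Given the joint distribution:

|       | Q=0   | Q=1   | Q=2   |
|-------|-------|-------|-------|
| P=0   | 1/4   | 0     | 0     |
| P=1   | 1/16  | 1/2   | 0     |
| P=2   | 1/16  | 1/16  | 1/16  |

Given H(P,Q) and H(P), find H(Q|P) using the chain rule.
From the chain rule: H(P,Q) = H(P) + H(Q|P)
Therefore: H(Q|P) = H(P,Q) - H(P)

H(P,Q) = -[(1/4)·log₂(1/4) + (1/16)·log₂(1/16) + (1/2)·log₂(1/2) + (1/16)·log₂(1/16) + (1/16)·log₂(1/16) + (1/16)·log₂(1/16)]
  = 0.5000 + 0.2500 + 0.5000 + 0.2500 + 0.2500 + 0.2500
  = 2.0000 bits
Marginal P(P) (row sums):
  P(P=0) = 1/4 + 0 + 0 = 1/4
  P(P=1) = 1/16 + 1/2 + 0 = 9/16
  P(P=2) = 1/16 + 1/16 + 1/16 = 3/16
H(P) = -[(1/4)·log₂(1/4) + (9/16)·log₂(9/16) + (3/16)·log₂(3/16)]
  = 0.5000 + 0.4669 + 0.4528
  = 1.4197 bits

H(Q|P) = 2.0000 - 1.4197 = 0.5803 bits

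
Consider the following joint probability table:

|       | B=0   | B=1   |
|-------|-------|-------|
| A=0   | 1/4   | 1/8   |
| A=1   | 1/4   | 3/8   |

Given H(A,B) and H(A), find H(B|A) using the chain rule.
From the chain rule: H(A,B) = H(A) + H(B|A)
Therefore: H(B|A) = H(A,B) - H(A)

H(A,B) = -[(1/4)·log₂(1/4) + (1/8)·log₂(1/8) + (1/4)·log₂(1/4) + (3/8)·log₂(3/8)]
  = 0.5000 + 0.3750 + 0.5000 + 0.5306
  = 1.9056 bits
Marginal P(A) (row sums):
  P(A=0) = 1/4 + 1/8 = 3/8
  P(A=1) = 1/4 + 3/8 = 5/8
H(A) = -[(3/8)·log₂(3/8) + (5/8)·log₂(5/8)]
  = 0.5306 + 0.4238
  = 0.9544 bits

H(B|A) = 1.9056 - 0.9544 = 0.9512 bits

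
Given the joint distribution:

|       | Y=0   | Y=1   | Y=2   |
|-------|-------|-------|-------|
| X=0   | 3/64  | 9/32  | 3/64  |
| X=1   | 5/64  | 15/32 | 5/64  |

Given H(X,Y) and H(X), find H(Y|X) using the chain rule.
From the chain rule: H(X,Y) = H(X) + H(Y|X)
Therefore: H(Y|X) = H(X,Y) - H(X)

H(X,Y) = -[(3/64)·log₂(3/64) + (9/32)·log₂(9/32) + (3/64)·log₂(3/64) + (5/64)·log₂(5/64) + (15/32)·log₂(15/32) + (5/64)·log₂(5/64)]
  = 0.2070 + 0.5147 + 0.2070 + 0.2873 + 0.5124 + 0.2873
  = 2.0157 bits
Marginal P(X) (row sums):
  P(X=0) = 3/64 + 9/32 + 3/64 = 3/8
  P(X=1) = 5/64 + 15/32 + 5/64 = 5/8
H(X) = -[(3/8)·log₂(3/8) + (5/8)·log₂(5/8)]
  = 0.5306 + 0.4238
  = 0.9544 bits

H(Y|X) = 2.0157 - 0.9544 = 1.0613 bits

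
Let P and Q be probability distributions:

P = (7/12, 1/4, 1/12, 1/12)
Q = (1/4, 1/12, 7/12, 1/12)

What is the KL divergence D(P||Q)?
D(P||Q) = Σ P(i) log₂(P(i)/Q(i))
  i=0: (7/12) × log₂((7/12)/(1/4)) = (7/12) × log₂(7/3) = 0.7131
  i=1: (1/4) × log₂((1/4)/(1/12)) = (1/4) × log₂(3) = 0.3962
  i=2: (1/12) × log₂((1/12)/(7/12)) = (1/12) × log₂(1/7) = -0.2339
  i=3: (1/12) × log₂((1/12)/(1/12)) = (1/12) × log₂(1) = 0.0000
D(P||Q) = 0.7131 + 0.3962 - 0.2339 + 0.0000
  = 0.8754 bits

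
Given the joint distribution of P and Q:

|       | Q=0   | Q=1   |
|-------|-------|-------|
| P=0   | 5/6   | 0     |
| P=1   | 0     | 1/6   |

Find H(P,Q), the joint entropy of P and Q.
H(P,Q) = -Σ P(P,Q) log₂ P(P,Q), summed over the non-zero cells:
H(P,Q) = -[(5/6)·log₂(5/6) + (1/6)·log₂(1/6)]
  = 0.2192 + 0.4308
  = 0.6500 bits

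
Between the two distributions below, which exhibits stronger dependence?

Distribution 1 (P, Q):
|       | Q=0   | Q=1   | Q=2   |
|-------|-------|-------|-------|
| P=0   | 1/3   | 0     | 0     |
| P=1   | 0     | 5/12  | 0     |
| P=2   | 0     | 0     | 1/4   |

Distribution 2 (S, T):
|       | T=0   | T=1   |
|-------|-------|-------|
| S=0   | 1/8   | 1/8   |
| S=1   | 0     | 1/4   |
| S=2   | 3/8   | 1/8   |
Distribution 1 (P, Q):
Marginal P(P) (row sums):
  P(P=0) = 1/3 + 0 + 0 = 1/3
  P(P=1) = 0 + 5/12 + 0 = 5/12
  P(P=2) = 0 + 0 + 1/4 = 1/4
Marginal P(Q) (column sums):
  P(Q=0) = 1/3 + 0 + 0 = 1/3
  P(Q=1) = 0 + 5/12 + 0 = 5/12
  P(Q=2) = 0 + 0 + 1/4 = 1/4

H(P) = -[(1/3)·log₂(1/3) + (5/12)·log₂(5/12) + (1/4)·log₂(1/4)]
  = 0.5283 + 0.5263 + 0.5000
  = 1.5546 bits
H(Q) = -[(1/3)·log₂(1/3) + (5/12)·log₂(5/12) + (1/4)·log₂(1/4)]
  = 0.5283 + 0.5263 + 0.5000
  = 1.5546 bits
H(P,Q) = -[(1/3)·log₂(1/3) + (5/12)·log₂(5/12) + (1/4)·log₂(1/4)]
  = 0.5283 + 0.5263 + 0.5000
  = 1.5546 bits

I(P;Q) = H(P) + H(Q) - H(P,Q)
  = 1.5546 + 1.5546 - 1.5546
  = 1.5546 bits

Distribution 2 (S, T):
Marginal P(S) (row sums):
  P(S=0) = 1/8 + 1/8 = 1/4
  P(S=1) = 0 + 1/4 = 1/4
  P(S=2) = 3/8 + 1/8 = 1/2
Marginal P(T) (column sums):
  P(T=0) = 1/8 + 0 + 3/8 = 1/2
  P(T=1) = 1/8 + 1/4 + 1/8 = 1/2

H(S) = -[(1/4)·log₂(1/4) + (1/4)·log₂(1/4) + (1/2)·log₂(1/2)]
  = 0.5000 + 0.5000 + 0.5000
  = 1.5000 bits
H(T) = -[(1/2)·log₂(1/2) + (1/2)·log₂(1/2)]
  = 0.5000 + 0.5000
  = 1.0000 bits
H(S,T) = -[(1/8)·log₂(1/8) + (1/8)·log₂(1/8) + (1/4)·log₂(1/4) + (3/8)·log₂(3/8) + (1/8)·log₂(1/8)]
  = 0.3750 + 0.3750 + 0.5000 + 0.5306 + 0.3750
  = 2.1556 bits

I(S;T) = H(S) + H(T) - H(S,T)
  = 1.5000 + 1.0000 - 2.1556
  = 0.3444 bits

I(P;Q) = 1.5546 bits > I(S;T) = 0.3444 bits, so (P, Q) has the higher mutual information (stronger dependence).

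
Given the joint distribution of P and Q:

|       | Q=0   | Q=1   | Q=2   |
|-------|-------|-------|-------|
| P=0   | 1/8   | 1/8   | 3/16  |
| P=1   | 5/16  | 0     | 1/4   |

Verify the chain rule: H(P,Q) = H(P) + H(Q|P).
Left side:
H(P,Q) = -[(1/8)·log₂(1/8) + (1/8)·log₂(1/8) + (3/16)·log₂(3/16) + (5/16)·log₂(5/16) + (1/4)·log₂(1/4)]
  = 0.3750 + 0.3750 + 0.4528 + 0.5244 + 0.5000
  = 2.2272 bits

Right side:
Marginal P(P) (row sums):
  P(P=0) = 1/8 + 1/8 + 3/16 = 7/16
  P(P=1) = 5/16 + 0 + 1/4 = 9/16
H(P) = -[(7/16)·log₂(7/16) + (9/16)·log₂(9/16)]
  = 0.5218 + 0.4669
  = 0.9887 bits
H(Q|P) = -Σ P(P,Q)·log₂ P(Q|P), where P(Q|P) = P(P,Q) / P(P)
  (cells with P(P,Q) = 0 contribute 0)
  (P=0,Q=0): P(Q|P) = (1/8)/(7/16) = 2/7;  -(1/8)·log₂(2/7) = 0.2259
  (P=0,Q=1): P(Q|P) = (1/8)/(7/16) = 2/7;  -(1/8)·log₂(2/7) = 0.2259
  (P=0,Q=2): P(Q|P) = (3/16)/(7/16) = 3/7;  -(3/16)·log₂(3/7) = 0.2292
  (P=1,Q=0): P(Q|P) = (5/16)/(9/16) = 5/9;  -(5/16)·log₂(5/9) = 0.2650
  (P=1,Q=2): P(Q|P) = (1/4)/(9/16) = 4/9;  -(1/4)·log₂(4/9) = 0.2925
H(Q|P) = 0.2259 + 0.2259 + 0.2292 + 0.2650 + 0.2925
  = 1.2385 bits
H(P) + H(Q|P) = 0.9887 + 1.2385 = 2.2272 bits

Both sides equal 2.2272 bits, so the chain rule holds ✓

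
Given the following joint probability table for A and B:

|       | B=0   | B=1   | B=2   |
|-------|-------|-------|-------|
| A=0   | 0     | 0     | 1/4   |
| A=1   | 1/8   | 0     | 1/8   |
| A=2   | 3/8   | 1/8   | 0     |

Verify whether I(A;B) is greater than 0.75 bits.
Marginal P(A) (row sums):
  P(A=0) = 0 + 0 + 1/4 = 1/4
  P(A=1) = 1/8 + 0 + 1/8 = 1/4
  P(A=2) = 3/8 + 1/8 + 0 = 1/2
Marginal P(B) (column sums):
  P(B=0) = 0 + 1/8 + 3/8 = 1/2
  P(B=1) = 0 + 0 + 1/8 = 1/8
  P(B=2) = 1/4 + 1/8 + 0 = 3/8

H(A) = -[(1/4)·log₂(1/4) + (1/4)·log₂(1/4) + (1/2)·log₂(1/2)]
  = 0.5000 + 0.5000 + 0.5000
  = 1.5000 bits
H(B) = -[(1/2)·log₂(1/2) + (1/8)·log₂(1/8) + (3/8)·log₂(3/8)]
  = 0.5000 + 0.3750 + 0.5306
  = 1.4056 bits
H(A,B) = -[(1/4)·log₂(1/4) + (1/8)·log₂(1/8) + (1/8)·log₂(1/8) + (3/8)·log₂(3/8) + (1/8)·log₂(1/8)]
  = 0.5000 + 0.3750 + 0.3750 + 0.5306 + 0.3750
  = 2.1556 bits

I(A;B) = H(A) + H(B) - H(A,B)
  = 1.5000 + 1.4056 - 2.1556
  = 0.7500 bits

No. I(A;B) = 0.7500 bits, which is ≤ 0.75 bits.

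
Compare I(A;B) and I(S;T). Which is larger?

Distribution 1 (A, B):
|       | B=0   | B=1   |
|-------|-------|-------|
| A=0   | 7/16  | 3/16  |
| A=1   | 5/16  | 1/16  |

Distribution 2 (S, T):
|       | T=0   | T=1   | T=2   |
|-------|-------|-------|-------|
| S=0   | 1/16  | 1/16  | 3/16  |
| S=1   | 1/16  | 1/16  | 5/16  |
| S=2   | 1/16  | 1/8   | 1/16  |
Distribution 1 (A, B):
Marginal P(A) (row sums):
  P(A=0) = 7/16 + 3/16 = 5/8
  P(A=1) = 5/16 + 1/16 = 3/8
Marginal P(B) (column sums):
  P(B=0) = 7/16 + 5/16 = 3/4
  P(B=1) = 3/16 + 1/16 = 1/4

H(A) = -[(5/8)·log₂(5/8) + (3/8)·log₂(3/8)]
  = 0.4238 + 0.5306
  = 0.9544 bits
H(B) = -[(3/4)·log₂(3/4) + (1/4)·log₂(1/4)]
  = 0.3113 + 0.5000
  = 0.8113 bits
H(A,B) = -[(7/16)·log₂(7/16) + (3/16)·log₂(3/16) + (5/16)·log₂(5/16) + (1/16)·log₂(1/16)]
  = 0.5218 + 0.4528 + 0.5244 + 0.2500
  = 1.7490 bits

I(A;B) = H(A) + H(B) - H(A,B)
  = 0.9544 + 0.8113 - 1.7490
  = 0.0167 bits

Distribution 2 (S, T):
Marginal P(S) (row sums):
  P(S=0) = 1/16 + 1/16 + 3/16 = 5/16
  P(S=1) = 1/16 + 1/16 + 5/16 = 7/16
  P(S=2) = 1/16 + 1/8 + 1/16 = 1/4
Marginal P(T) (column sums):
  P(T=0) = 1/16 + 1/16 + 1/16 = 3/16
  P(T=1) = 1/16 + 1/16 + 1/8 = 1/4
  P(T=2) = 3/16 + 5/16 + 1/16 = 9/16

H(S) = -[(5/16)·log₂(5/16) + (7/16)·log₂(7/16) + (1/4)·log₂(1/4)]
  = 0.5244 + 0.5218 + 0.5000
  = 1.5462 bits
H(T) = -[(3/16)·log₂(3/16) + (1/4)·log₂(1/4) + (9/16)·log₂(9/16)]
  = 0.4528 + 0.5000 + 0.4669
  = 1.4197 bits
H(S,T) = -[(1/16)·log₂(1/16) + (1/16)·log₂(1/16) + (3/16)·log₂(3/16) + (1/16)·log₂(1/16) + (1/16)·log₂(1/16) + (5/16)·log₂(5/16) + (1/16)·log₂(1/16) + (1/8)·log₂(1/8) + (1/16)·log₂(1/16)]
  = 0.2500 + 0.2500 + 0.4528 + 0.2500 + 0.2500 + 0.5244 + 0.2500 + 0.3750 + 0.2500
  = 2.8522 bits

I(S;T) = H(S) + H(T) - H(S,T)
  = 1.5462 + 1.4197 - 2.8522
  = 0.1137 bits

I(S;T) = 0.1137 bits > I(A;B) = 0.0167 bits, so (S, T) has the higher mutual information (stronger dependence).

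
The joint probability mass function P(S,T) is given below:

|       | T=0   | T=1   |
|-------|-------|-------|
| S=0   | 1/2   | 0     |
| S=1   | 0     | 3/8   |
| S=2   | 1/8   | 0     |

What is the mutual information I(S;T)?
Marginal P(S) (row sums):
  P(S=0) = 1/2 + 0 = 1/2
  P(S=1) = 0 + 3/8 = 3/8
  P(S=2) = 1/8 + 0 = 1/8
Marginal P(T) (column sums):
  P(T=0) = 1/2 + 0 + 1/8 = 5/8
  P(T=1) = 0 + 3/8 + 0 = 3/8

H(S) = -[(1/2)·log₂(1/2) + (3/8)·log₂(3/8) + (1/8)·log₂(1/8)]
  = 0.5000 + 0.5306 + 0.3750
  = 1.4056 bits
H(T) = -[(5/8)·log₂(5/8) + (3/8)·log₂(3/8)]
  = 0.4238 + 0.5306
  = 0.9544 bits
H(S,T) = -[(1/2)·log₂(1/2) + (3/8)·log₂(3/8) + (1/8)·log₂(1/8)]
  = 0.5000 + 0.5306 + 0.3750
  = 1.4056 bits

I(S;T) = H(S) + H(T) - H(S,T)
  = 1.4056 + 0.9544 - 1.4056
  = 0.9544 bits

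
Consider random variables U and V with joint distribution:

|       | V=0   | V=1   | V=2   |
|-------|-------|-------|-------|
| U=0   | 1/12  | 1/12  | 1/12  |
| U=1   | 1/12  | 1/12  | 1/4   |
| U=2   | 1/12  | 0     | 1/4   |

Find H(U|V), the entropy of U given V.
Marginal P(V) (column sums):
  P(V=0) = 1/12 + 1/12 + 1/12 = 1/4
  P(V=1) = 1/12 + 1/12 + 0 = 1/6
  P(V=2) = 1/12 + 1/4 + 1/4 = 7/12

H(U|V) = -Σ P(U,V)·log₂ P(U|V), where P(U|V) = P(U,V) / P(V)
  (cells with P(U,V) = 0 contribute 0)
  (U=0,V=0): P(U|V) = (1/12)/(1/4) = 1/3;  -(1/12)·log₂(1/3) = 0.1321
  (U=0,V=1): P(U|V) = (1/12)/(1/6) = 1/2;  -(1/12)·log₂(1/2) = 0.0833
  (U=0,V=2): P(U|V) = (1/12)/(7/12) = 1/7;  -(1/12)·log₂(1/7) = 0.2339
  (U=1,V=0): P(U|V) = (1/12)/(1/4) = 1/3;  -(1/12)·log₂(1/3) = 0.1321
  (U=1,V=1): P(U|V) = (1/12)/(1/6) = 1/2;  -(1/12)·log₂(1/2) = 0.0833
  (U=1,V=2): P(U|V) = (1/4)/(7/12) = 3/7;  -(1/4)·log₂(3/7) = 0.3056
  (U=2,V=0): P(U|V) = (1/12)/(1/4) = 1/3;  -(1/12)·log₂(1/3) = 0.1321
  (U=2,V=2): P(U|V) = (1/4)/(7/12) = 3/7;  -(1/4)·log₂(3/7) = 0.3056
H(U|V) = 0.1321 + 0.0833 + 0.2339 + 0.1321 + 0.0833 + 0.3056 + 0.1321 + 0.3056
  = 1.4080 bits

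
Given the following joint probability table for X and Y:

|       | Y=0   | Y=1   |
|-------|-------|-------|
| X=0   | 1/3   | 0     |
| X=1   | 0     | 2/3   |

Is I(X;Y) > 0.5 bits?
Marginal P(X) (row sums):
  P(X=0) = 1/3 + 0 = 1/3
  P(X=1) = 0 + 2/3 = 2/3
Marginal P(Y) (column sums):
  P(Y=0) = 1/3 + 0 = 1/3
  P(Y=1) = 0 + 2/3 = 2/3

H(X) = -[(1/3)·log₂(1/3) + (2/3)·log₂(2/3)]
  = 0.5283 + 0.3900
  = 0.9183 bits
H(Y) = -[(1/3)·log₂(1/3) + (2/3)·log₂(2/3)]
  = 0.5283 + 0.3900
  = 0.9183 bits
H(X,Y) = -[(1/3)·log₂(1/3) + (2/3)·log₂(2/3)]
  = 0.5283 + 0.3900
  = 0.9183 bits

I(X;Y) = H(X) + H(Y) - H(X,Y)
  = 0.9183 + 0.9183 - 0.9183
  = 0.9183 bits

Yes. I(X;Y) = 0.9183 bits, which is > 0.5 bits.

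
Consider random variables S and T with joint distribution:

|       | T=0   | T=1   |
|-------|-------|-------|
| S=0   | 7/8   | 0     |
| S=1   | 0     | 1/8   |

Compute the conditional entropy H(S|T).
Marginal P(T) (column sums):
  P(T=0) = 7/8 + 0 = 7/8
  P(T=1) = 0 + 1/8 = 1/8

H(S|T) = -Σ P(S,T)·log₂ P(S|T), where P(S|T) = P(S,T) / P(T)
  (cells with P(S,T) = 0 contribute 0)
  (S=0,T=0): P(S|T) = (7/8)/(7/8) = 1;  -(7/8)·log₂(1) = 0.0000
  (S=1,T=1): P(S|T) = (1/8)/(1/8) = 1;  -(1/8)·log₂(1) = 0.0000
H(S|T) = 0.0000 + 0.0000
  = 0.0000 bits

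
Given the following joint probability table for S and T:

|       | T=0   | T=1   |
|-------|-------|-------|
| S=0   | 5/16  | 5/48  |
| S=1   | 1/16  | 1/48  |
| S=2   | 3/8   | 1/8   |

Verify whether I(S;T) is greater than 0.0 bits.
Marginal P(S) (row sums):
  P(S=0) = 5/16 + 5/48 = 5/12
  P(S=1) = 1/16 + 1/48 = 1/12
  P(S=2) = 3/8 + 1/8 = 1/2
Marginal P(T) (column sums):
  P(T=0) = 5/16 + 1/16 + 3/8 = 3/4
  P(T=1) = 5/48 + 1/48 + 1/8 = 1/4

H(S) = -[(5/12)·log₂(5/12) + (1/12)·log₂(1/12) + (1/2)·log₂(1/2)]
  = 0.5263 + 0.2987 + 0.5000
  = 1.3250 bits
H(T) = -[(3/4)·log₂(3/4) + (1/4)·log₂(1/4)]
  = 0.3113 + 0.5000
  = 0.8113 bits
H(S,T) = -[(5/16)·log₂(5/16) + (5/48)·log₂(5/48) + (1/16)·log₂(1/16) + (1/48)·log₂(1/48) + (3/8)·log₂(3/8) + (1/8)·log₂(1/8)]
  = 0.5244 + 0.3399 + 0.2500 + 0.1164 + 0.5306 + 0.3750
  = 2.1363 bits

I(S;T) = H(S) + H(T) - H(S,T)
  = 1.3250 + 0.8113 - 2.1363
  = 0.0000 bits

No. I(S;T) = 0.0000 bits, which is ≤ 0.0 bits.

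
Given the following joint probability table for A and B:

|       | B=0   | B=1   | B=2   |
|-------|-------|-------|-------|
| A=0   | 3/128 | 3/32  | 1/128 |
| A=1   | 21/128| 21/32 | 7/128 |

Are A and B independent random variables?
Marginal P(A) (row sums):
  P(A=0) = 3/128 + 3/32 + 1/128 = 1/8
  P(A=1) = 21/128 + 21/32 + 7/128 = 7/8
Marginal P(B) (column sums):
  P(B=0) = 3/128 + 21/128 = 3/16
  P(B=1) = 3/32 + 21/32 = 3/4
  P(B=2) = 1/128 + 7/128 = 1/16

A and B are independent iff P(A=i,B=j) = P(A=i)·P(B=j) for every cell.
  P(A=0)·P(B=0) = 1/8 × 3/16 = 3/128 = P(A=0,B=0) ✓
  P(A=0)·P(B=1) = 1/8 × 3/4 = 3/32 = P(A=0,B=1) ✓
  P(A=0)·P(B=2) = 1/8 × 1/16 = 1/128 = P(A=0,B=2) ✓
  P(A=1)·P(B=0) = 7/8 × 3/16 = 21/128 = P(A=1,B=0) ✓
  P(A=1)·P(B=1) = 7/8 × 3/4 = 21/32 = P(A=1,B=1) ✓
  P(A=1)·P(B=2) = 7/8 × 1/16 = 7/128 = P(A=1,B=2) ✓

Yes, A and B are independent: every cell factors, so I(A;B) = 0 bits.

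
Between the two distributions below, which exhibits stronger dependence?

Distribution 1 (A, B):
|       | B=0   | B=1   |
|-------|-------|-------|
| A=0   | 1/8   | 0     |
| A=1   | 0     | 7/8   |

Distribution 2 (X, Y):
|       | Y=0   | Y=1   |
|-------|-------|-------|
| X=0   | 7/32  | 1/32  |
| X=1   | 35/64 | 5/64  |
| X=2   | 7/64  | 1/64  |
Distribution 1 (A, B):
Marginal P(A) (row sums):
  P(A=0) = 1/8 + 0 = 1/8
  P(A=1) = 0 + 7/8 = 7/8
Marginal P(B) (column sums):
  P(B=0) = 1/8 + 0 = 1/8
  P(B=1) = 0 + 7/8 = 7/8

H(A) = -[(1/8)·log₂(1/8) + (7/8)·log₂(7/8)]
  = 0.3750 + 0.1686
  = 0.5436 bits
H(B) = -[(1/8)·log₂(1/8) + (7/8)·log₂(7/8)]
  = 0.3750 + 0.1686
  = 0.5436 bits
H(A,B) = -[(1/8)·log₂(1/8) + (7/8)·log₂(7/8)]
  = 0.3750 + 0.1686
  = 0.5436 bits

I(A;B) = H(A) + H(B) - H(A,B)
  = 0.5436 + 0.5436 - 0.5436
  = 0.5436 bits

Distribution 2 (X, Y):
Marginal P(X) (row sums):
  P(X=0) = 7/32 + 1/32 = 1/4
  P(X=1) = 35/64 + 5/64 = 5/8
  P(X=2) = 7/64 + 1/64 = 1/8
Marginal P(Y) (column sums):
  P(Y=0) = 7/32 + 35/64 + 7/64 = 7/8
  P(Y=1) = 1/32 + 5/64 + 1/64 = 1/8

H(X) = -[(1/4)·log₂(1/4) + (5/8)·log₂(5/8) + (1/8)·log₂(1/8)]
  = 0.5000 + 0.4238 + 0.3750
  = 1.2988 bits
H(Y) = -[(7/8)·log₂(7/8) + (1/8)·log₂(1/8)]
  = 0.1686 + 0.3750
  = 0.5436 bits
H(X,Y) = -[(7/32)·log₂(7/32) + (1/32)·log₂(1/32) + (35/64)·log₂(35/64) + (5/64)·log₂(5/64) + (7/64)·log₂(7/64) + (1/64)·log₂(1/64)]
  = 0.4796 + 0.1563 + 0.4762 + 0.2873 + 0.3492 + 0.0938
  = 1.8424 bits

I(X;Y) = H(X) + H(Y) - H(X,Y)
  = 1.2988 + 0.5436 - 1.8424
  = 0.0000 bits

I(A;B) = 0.5436 bits > I(X;Y) = 0.0000 bits, so (A, B) has the higher mutual information (stronger dependence).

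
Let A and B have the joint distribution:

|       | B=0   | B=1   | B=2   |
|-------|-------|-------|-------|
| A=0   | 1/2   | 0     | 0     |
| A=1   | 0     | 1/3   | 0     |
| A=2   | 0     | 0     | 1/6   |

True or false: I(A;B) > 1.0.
Marginal P(A) (row sums):
  P(A=0) = 1/2 + 0 + 0 = 1/2
  P(A=1) = 0 + 1/3 + 0 = 1/3
  P(A=2) = 0 + 0 + 1/6 = 1/6
Marginal P(B) (column sums):
  P(B=0) = 1/2 + 0 + 0 = 1/2
  P(B=1) = 0 + 1/3 + 0 = 1/3
  P(B=2) = 0 + 0 + 1/6 = 1/6

H(A) = -[(1/2)·log₂(1/2) + (1/3)·log₂(1/3) + (1/6)·log₂(1/6)]
  = 0.5000 + 0.5283 + 0.4308
  = 1.4591 bits
H(B) = -[(1/2)·log₂(1/2) + (1/3)·log₂(1/3) + (1/6)·log₂(1/6)]
  = 0.5000 + 0.5283 + 0.4308
  = 1.4591 bits
H(A,B) = -[(1/2)·log₂(1/2) + (1/3)·log₂(1/3) + (1/6)·log₂(1/6)]
  = 0.5000 + 0.5283 + 0.4308
  = 1.4591 bits

I(A;B) = H(A) + H(B) - H(A,B)
  = 1.4591 + 1.4591 - 1.4591
  = 1.4591 bits

True. I(A;B) = 1.4591 bits, which is > 1.0 bits.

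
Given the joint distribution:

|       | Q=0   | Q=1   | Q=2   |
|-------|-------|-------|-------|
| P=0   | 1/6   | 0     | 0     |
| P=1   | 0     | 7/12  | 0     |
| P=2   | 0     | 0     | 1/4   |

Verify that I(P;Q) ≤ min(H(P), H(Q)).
Marginal P(P) (row sums):
  P(P=0) = 1/6 + 0 + 0 = 1/6
  P(P=1) = 0 + 7/12 + 0 = 7/12
  P(P=2) = 0 + 0 + 1/4 = 1/4
Marginal P(Q) (column sums):
  P(Q=0) = 1/6 + 0 + 0 = 1/6
  P(Q=1) = 0 + 7/12 + 0 = 7/12
  P(Q=2) = 0 + 0 + 1/4 = 1/4

H(P) = -[(1/6)·log₂(1/6) + (7/12)·log₂(7/12) + (1/4)·log₂(1/4)]
  = 0.4308 + 0.4536 + 0.5000
  = 1.3844 bits
H(Q) = -[(1/6)·log₂(1/6) + (7/12)·log₂(7/12) + (1/4)·log₂(1/4)]
  = 0.4308 + 0.4536 + 0.5000
  = 1.3844 bits
H(P,Q) = -[(1/6)·log₂(1/6) + (7/12)·log₂(7/12) + (1/4)·log₂(1/4)]
  = 0.4308 + 0.4536 + 0.5000
  = 1.3844 bits

I(P;Q) = H(P) + H(Q) - H(P,Q)
  = 1.3844 + 1.3844 - 1.3844
  = 1.3844 bits

min(H(P), H(Q)) = min(1.3844, 1.3844) = 1.3844 bits
Since 1.3844 ≤ 1.3844, the bound is satisfied ✓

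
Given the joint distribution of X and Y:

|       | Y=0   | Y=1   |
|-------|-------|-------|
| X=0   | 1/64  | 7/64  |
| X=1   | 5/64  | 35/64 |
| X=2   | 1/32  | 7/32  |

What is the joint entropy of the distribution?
H(X,Y) = -Σ P(X,Y) log₂ P(X,Y), summed over the non-zero cells:
H(X,Y) = -[(1/64)·log₂(1/64) + (7/64)·log₂(7/64) + (5/64)·log₂(5/64) + (35/64)·log₂(35/64) + (1/32)·log₂(1/32) + (7/32)·log₂(7/32)]
  = 0.0938 + 0.3492 + 0.2873 + 0.4762 + 0.1563 + 0.4796
  = 1.8424 bits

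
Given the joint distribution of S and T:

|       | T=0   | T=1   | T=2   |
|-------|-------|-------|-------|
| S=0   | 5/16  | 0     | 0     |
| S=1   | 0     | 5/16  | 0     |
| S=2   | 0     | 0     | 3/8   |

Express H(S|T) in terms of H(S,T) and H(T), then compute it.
H(S|T) = H(S,T) - H(T)

Marginal P(T) (column sums):
  P(T=0) = 5/16 + 0 + 0 = 5/16
  P(T=1) = 0 + 5/16 + 0 = 5/16
  P(T=2) = 0 + 0 + 3/8 = 3/8

H(S,T) = -[(5/16)·log₂(5/16) + (5/16)·log₂(5/16) + (3/8)·log₂(3/8)]
  = 0.5244 + 0.5244 + 0.5306
  = 1.5794 bits
H(T) = -[(5/16)·log₂(5/16) + (5/16)·log₂(5/16) + (3/8)·log₂(3/8)]
  = 0.5244 + 0.5244 + 0.5306
  = 1.5794 bits

H(S|T) = 1.5794 - 1.5794 = 0.0000 bits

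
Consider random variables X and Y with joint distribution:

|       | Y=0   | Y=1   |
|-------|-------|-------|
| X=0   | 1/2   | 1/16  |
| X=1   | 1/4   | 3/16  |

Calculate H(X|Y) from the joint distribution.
Marginal P(Y) (column sums):
  P(Y=0) = 1/2 + 1/4 = 3/4
  P(Y=1) = 1/16 + 3/16 = 1/4

H(X|Y) = -Σ P(X,Y)·log₂ P(X|Y), where P(X|Y) = P(X,Y) / P(Y)
  (X=0,Y=0): P(X|Y) = (1/2)/(3/4) = 2/3;  -(1/2)·log₂(2/3) = 0.2925
  (X=0,Y=1): P(X|Y) = (1/16)/(1/4) = 1/4;  -(1/16)·log₂(1/4) = 0.1250
  (X=1,Y=0): P(X|Y) = (1/4)/(3/4) = 1/3;  -(1/4)·log₂(1/3) = 0.3962
  (X=1,Y=1): P(X|Y) = (3/16)/(1/4) = 3/4;  -(3/16)·log₂(3/4) = 0.0778
H(X|Y) = 0.2925 + 0.1250 + 0.3962 + 0.0778
  = 0.8915 bits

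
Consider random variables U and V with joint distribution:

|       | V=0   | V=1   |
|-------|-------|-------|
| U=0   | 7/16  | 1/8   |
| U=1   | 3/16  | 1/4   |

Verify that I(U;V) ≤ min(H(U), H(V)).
Marginal P(U) (row sums):
  P(U=0) = 7/16 + 1/8 = 9/16
  P(U=1) = 3/16 + 1/4 = 7/16
Marginal P(V) (column sums):
  P(V=0) = 7/16 + 3/16 = 5/8
  P(V=1) = 1/8 + 1/4 = 3/8

H(U) = -[(9/16)·log₂(9/16) + (7/16)·log₂(7/16)]
  = 0.4669 + 0.5218
  = 0.9887 bits
H(V) = -[(5/8)·log₂(5/8) + (3/8)·log₂(3/8)]
  = 0.4238 + 0.5306
  = 0.9544 bits
H(U,V) = -[(7/16)·log₂(7/16) + (1/8)·log₂(1/8) + (3/16)·log₂(3/16) + (1/4)·log₂(1/4)]
  = 0.5218 + 0.3750 + 0.4528 + 0.5000
  = 1.8496 bits

I(U;V) = H(U) + H(V) - H(U,V)
  = 0.9887 + 0.9544 - 1.8496
  = 0.0935 bits

min(H(U), H(V)) = min(0.9887, 0.9544) = 0.9544 bits
Since 0.0935 ≤ 0.9544, the bound is satisfied ✓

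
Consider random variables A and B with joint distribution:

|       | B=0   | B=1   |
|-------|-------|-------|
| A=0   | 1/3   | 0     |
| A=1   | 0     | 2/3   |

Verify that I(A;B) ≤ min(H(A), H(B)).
Marginal P(A) (row sums):
  P(A=0) = 1/3 + 0 = 1/3
  P(A=1) = 0 + 2/3 = 2/3
Marginal P(B) (column sums):
  P(B=0) = 1/3 + 0 = 1/3
  P(B=1) = 0 + 2/3 = 2/3

H(A) = -[(1/3)·log₂(1/3) + (2/3)·log₂(2/3)]
  = 0.5283 + 0.3900
  = 0.9183 bits
H(B) = -[(1/3)·log₂(1/3) + (2/3)·log₂(2/3)]
  = 0.5283 + 0.3900
  = 0.9183 bits
H(A,B) = -[(1/3)·log₂(1/3) + (2/3)·log₂(2/3)]
  = 0.5283 + 0.3900
  = 0.9183 bits

I(A;B) = H(A) + H(B) - H(A,B)
  = 0.9183 + 0.9183 - 0.9183
  = 0.9183 bits

min(H(A), H(B)) = min(0.9183, 0.9183) = 0.9183 bits
Since 0.9183 ≤ 0.9183, the bound is satisfied ✓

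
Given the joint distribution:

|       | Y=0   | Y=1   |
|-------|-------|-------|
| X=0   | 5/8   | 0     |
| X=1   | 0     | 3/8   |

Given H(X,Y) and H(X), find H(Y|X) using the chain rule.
From the chain rule: H(X,Y) = H(X) + H(Y|X)
Therefore: H(Y|X) = H(X,Y) - H(X)

H(X,Y) = -[(5/8)·log₂(5/8) + (3/8)·log₂(3/8)]
  = 0.4238 + 0.5306
  = 0.9544 bits
Marginal P(X) (row sums):
  P(X=0) = 5/8 + 0 = 5/8
  P(X=1) = 0 + 3/8 = 3/8
H(X) = -[(5/8)·log₂(5/8) + (3/8)·log₂(3/8)]
  = 0.4238 + 0.5306
  = 0.9544 bits

H(Y|X) = 0.9544 - 0.9544 = 0.0000 bits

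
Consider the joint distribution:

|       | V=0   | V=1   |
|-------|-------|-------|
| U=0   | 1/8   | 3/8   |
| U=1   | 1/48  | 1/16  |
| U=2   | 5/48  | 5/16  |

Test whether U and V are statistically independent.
Marginal P(U) (row sums):
  P(U=0) = 1/8 + 3/8 = 1/2
  P(U=1) = 1/48 + 1/16 = 1/12
  P(U=2) = 5/48 + 5/16 = 5/12
Marginal P(V) (column sums):
  P(V=0) = 1/8 + 1/48 + 5/48 = 1/4
  P(V=1) = 3/8 + 1/16 + 5/16 = 3/4

U and V are independent iff P(U=i,V=j) = P(U=i)·P(V=j) for every cell.
  P(U=0)·P(V=0) = 1/2 × 1/4 = 1/8 = P(U=0,V=0) ✓
  P(U=0)·P(V=1) = 1/2 × 3/4 = 3/8 = P(U=0,V=1) ✓
  P(U=1)·P(V=0) = 1/12 × 1/4 = 1/48 = P(U=1,V=0) ✓
  P(U=1)·P(V=1) = 1/12 × 3/4 = 1/16 = P(U=1,V=1) ✓
  P(U=2)·P(V=0) = 5/12 × 1/4 = 5/48 = P(U=2,V=0) ✓
  P(U=2)·P(V=1) = 5/12 × 3/4 = 5/16 = P(U=2,V=1) ✓

Yes, U and V are independent: every cell factors, so I(U;V) = 0 bits.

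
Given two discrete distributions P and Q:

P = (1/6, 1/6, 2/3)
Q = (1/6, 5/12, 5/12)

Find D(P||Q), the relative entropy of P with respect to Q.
D(P||Q) = Σ P(i) log₂(P(i)/Q(i))
  i=0: (1/6) × log₂((1/6)/(1/6)) = (1/6) × log₂(1) = 0.0000
  i=1: (1/6) × log₂((1/6)/(5/12)) = (1/6) × log₂(2/5) = -0.2203
  i=2: (2/3) × log₂((2/3)/(5/12)) = (2/3) × log₂(8/5) = 0.4520
D(P||Q) = 0.0000 - 0.2203 + 0.4520
  = 0.2317 bits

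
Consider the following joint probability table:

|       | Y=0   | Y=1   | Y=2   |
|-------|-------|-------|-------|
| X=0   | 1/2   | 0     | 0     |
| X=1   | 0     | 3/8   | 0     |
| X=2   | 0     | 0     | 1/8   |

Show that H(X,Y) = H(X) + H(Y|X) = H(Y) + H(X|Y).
Marginal P(X) (row sums):
  P(X=0) = 1/2 + 0 + 0 = 1/2
  P(X=1) = 0 + 3/8 + 0 = 3/8
  P(X=2) = 0 + 0 + 1/8 = 1/8
Marginal P(Y) (column sums):
  P(Y=0) = 1/2 + 0 + 0 = 1/2
  P(Y=1) = 0 + 3/8 + 0 = 3/8
  P(Y=2) = 0 + 0 + 1/8 = 1/8

Decomposition 1: H(X) + H(Y|X)
H(X) = -[(1/2)·log₂(1/2) + (3/8)·log₂(3/8) + (1/8)·log₂(1/8)]
  = 0.5000 + 0.5306 + 0.3750
  = 1.4056 bits
H(Y|X) = -Σ P(X,Y)·log₂ P(Y|X), where P(Y|X) = P(X,Y) / P(X)
  (cells with P(X,Y) = 0 contribute 0)
  (X=0,Y=0): P(Y|X) = (1/2)/(1/2) = 1;  -(1/2)·log₂(1) = 0.0000
  (X=1,Y=1): P(Y|X) = (3/8)/(3/8) = 1;  -(3/8)·log₂(1) = 0.0000
  (X=2,Y=2): P(Y|X) = (1/8)/(1/8) = 1;  -(1/8)·log₂(1) = 0.0000
H(Y|X) = 0.0000 + 0.0000 + 0.0000
  = 0.0000 bits
H(X) + H(Y|X) = 1.4056 + 0.0000 = 1.4056 bits

Decomposition 2: H(Y) + H(X|Y)
H(Y) = -[(1/2)·log₂(1/2) + (3/8)·log₂(3/8) + (1/8)·log₂(1/8)]
  = 0.5000 + 0.5306 + 0.3750
  = 1.4056 bits
H(X|Y) = -Σ P(X,Y)·log₂ P(X|Y), where P(X|Y) = P(X,Y) / P(Y)
  (cells with P(X,Y) = 0 contribute 0)
  (X=0,Y=0): P(X|Y) = (1/2)/(1/2) = 1;  -(1/2)·log₂(1) = 0.0000
  (X=1,Y=1): P(X|Y) = (3/8)/(3/8) = 1;  -(3/8)·log₂(1) = 0.0000
  (X=2,Y=2): P(X|Y) = (1/8)/(1/8) = 1;  -(1/8)·log₂(1) = 0.0000
H(X|Y) = 0.0000 + 0.0000 + 0.0000
  = 0.0000 bits
H(Y) + H(X|Y) = 1.4056 + 0.0000 = 1.4056 bits

Direct computation of the joint entropy:
H(X,Y) = -[(1/2)·log₂(1/2) + (3/8)·log₂(3/8) + (1/8)·log₂(1/8)]
  = 0.5000 + 0.5306 + 0.3750
  = 1.4056 bits

All three agree: H(X,Y) = 1.4056 bits ✓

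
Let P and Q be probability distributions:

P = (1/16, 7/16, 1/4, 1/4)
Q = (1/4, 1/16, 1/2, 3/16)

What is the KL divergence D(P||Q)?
D(P||Q) = Σ P(i) log₂(P(i)/Q(i))
  i=0: (1/16) × log₂((1/16)/(1/4)) = (1/16) × log₂(1/4) = -0.1250
  i=1: (7/16) × log₂((7/16)/(1/16)) = (7/16) × log₂(7) = 1.2282
  i=2: (1/4) × log₂((1/4)/(1/2)) = (1/4) × log₂(1/2) = -0.2500
  i=3: (1/4) × log₂((1/4)/(3/16)) = (1/4) × log₂(4/3) = 0.1038
D(P||Q) = -0.1250 + 1.2282 - 0.2500 + 0.1038
  = 0.9570 bits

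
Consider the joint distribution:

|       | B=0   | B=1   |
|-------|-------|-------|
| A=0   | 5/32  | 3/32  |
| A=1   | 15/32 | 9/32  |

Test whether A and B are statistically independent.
Marginal P(A) (row sums):
  P(A=0) = 5/32 + 3/32 = 1/4
  P(A=1) = 15/32 + 9/32 = 3/4
Marginal P(B) (column sums):
  P(B=0) = 5/32 + 15/32 = 5/8
  P(B=1) = 3/32 + 9/32 = 3/8

A and B are independent iff P(A=i,B=j) = P(A=i)·P(B=j) for every cell.
  P(A=0)·P(B=0) = 1/4 × 5/8 = 5/32 = P(A=0,B=0) ✓
  P(A=0)·P(B=1) = 1/4 × 3/8 = 3/32 = P(A=0,B=1) ✓
  P(A=1)·P(B=0) = 3/4 × 5/8 = 15/32 = P(A=1,B=0) ✓
  P(A=1)·P(B=1) = 3/4 × 3/8 = 9/32 = P(A=1,B=1) ✓

Yes, A and B are independent: every cell factors, so I(A;B) = 0 bits.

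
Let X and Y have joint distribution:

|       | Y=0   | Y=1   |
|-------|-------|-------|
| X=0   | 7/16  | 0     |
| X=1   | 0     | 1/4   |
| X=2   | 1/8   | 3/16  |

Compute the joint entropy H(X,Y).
H(X,Y) = -Σ P(X,Y) log₂ P(X,Y), summed over the non-zero cells:
H(X,Y) = -[(7/16)·log₂(7/16) + (1/4)·log₂(1/4) + (1/8)·log₂(1/8) + (3/16)·log₂(3/16)]
  = 0.5218 + 0.5000 + 0.3750 + 0.4528
  = 1.8496 bits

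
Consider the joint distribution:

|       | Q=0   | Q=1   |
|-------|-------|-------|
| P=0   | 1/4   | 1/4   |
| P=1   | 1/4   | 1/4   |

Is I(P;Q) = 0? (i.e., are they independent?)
Marginal P(P) (row sums):
  P(P=0) = 1/4 + 1/4 = 1/2
  P(P=1) = 1/4 + 1/4 = 1/2
Marginal P(Q) (column sums):
  P(Q=0) = 1/4 + 1/4 = 1/2
  P(Q=1) = 1/4 + 1/4 = 1/2

P and Q are independent iff P(P=i,Q=j) = P(P=i)·P(Q=j) for every cell.
  P(P=0)·P(Q=0) = 1/2 × 1/2 = 1/4 = P(P=0,Q=0) ✓
  P(P=0)·P(Q=1) = 1/2 × 1/2 = 1/4 = P(P=0,Q=1) ✓
  P(P=1)·P(Q=0) = 1/2 × 1/2 = 1/4 = P(P=1,Q=0) ✓
  P(P=1)·P(Q=1) = 1/2 × 1/2 = 1/4 = P(P=1,Q=1) ✓

Yes, P and Q are independent: every cell factors, so I(P;Q) = 0 bits.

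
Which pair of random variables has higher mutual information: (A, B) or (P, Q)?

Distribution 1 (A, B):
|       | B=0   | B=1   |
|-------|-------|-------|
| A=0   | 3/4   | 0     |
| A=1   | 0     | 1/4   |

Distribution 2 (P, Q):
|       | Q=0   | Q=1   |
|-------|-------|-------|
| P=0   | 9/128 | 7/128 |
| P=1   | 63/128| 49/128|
Distribution 1 (A, B):
Marginal P(A) (row sums):
  P(A=0) = 3/4 + 0 = 3/4
  P(A=1) = 0 + 1/4 = 1/4
Marginal P(B) (column sums):
  P(B=0) = 3/4 + 0 = 3/4
  P(B=1) = 0 + 1/4 = 1/4

H(A) = -[(3/4)·log₂(3/4) + (1/4)·log₂(1/4)]
  = 0.3113 + 0.5000
  = 0.8113 bits
H(B) = -[(3/4)·log₂(3/4) + (1/4)·log₂(1/4)]
  = 0.3113 + 0.5000
  = 0.8113 bits
H(A,B) = -[(3/4)·log₂(3/4) + (1/4)·log₂(1/4)]
  = 0.3113 + 0.5000
  = 0.8113 bits

I(A;B) = H(A) + H(B) - H(A,B)
  = 0.8113 + 0.8113 - 0.8113
  = 0.8113 bits

Distribution 2 (P, Q):
Marginal P(P) (row sums):
  P(P=0) = 9/128 + 7/128 = 1/8
  P(P=1) = 63/128 + 49/128 = 7/8
Marginal P(Q) (column sums):
  P(Q=0) = 9/128 + 63/128 = 9/16
  P(Q=1) = 7/128 + 49/128 = 7/16

H(P) = -[(1/8)·log₂(1/8) + (7/8)·log₂(7/8)]
  = 0.3750 + 0.1686
  = 0.5436 bits
H(Q) = -[(9/16)·log₂(9/16) + (7/16)·log₂(7/16)]
  = 0.4669 + 0.5218
  = 0.9887 bits
H(P,Q) = -[(9/128)·log₂(9/128) + (7/128)·log₂(7/128) + (63/128)·log₂(63/128) + (49/128)·log₂(49/128)]
  = 0.2693 + 0.2293 + 0.5034 + 0.5303
  = 1.5323 bits

I(P;Q) = H(P) + H(Q) - H(P,Q)
  = 0.5436 + 0.9887 - 1.5323
  = 0.0000 bits

I(A;B) = 0.8113 bits > I(P;Q) = 0.0000 bits, so (A, B) has the higher mutual information (stronger dependence).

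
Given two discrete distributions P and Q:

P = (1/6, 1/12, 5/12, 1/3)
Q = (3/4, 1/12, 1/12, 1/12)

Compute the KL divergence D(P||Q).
D(P||Q) = Σ P(i) log₂(P(i)/Q(i))
  i=0: (1/6) × log₂((1/6)/(3/4)) = (1/6) × log₂(2/9) = -0.3617
  i=1: (1/12) × log₂((1/12)/(1/12)) = (1/12) × log₂(1) = 0.0000
  i=2: (5/12) × log₂((5/12)/(1/12)) = (5/12) × log₂(5) = 0.9675
  i=3: (1/3) × log₂((1/3)/(1/12)) = (1/3) × log₂(4) = 0.6667
D(P||Q) = -0.3617 + 0.0000 + 0.9675 + 0.6667
  = 1.2725 bits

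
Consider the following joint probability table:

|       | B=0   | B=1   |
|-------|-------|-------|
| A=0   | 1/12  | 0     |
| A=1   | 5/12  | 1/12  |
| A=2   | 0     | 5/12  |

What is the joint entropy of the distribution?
H(A,B) = -Σ P(A,B) log₂ P(A,B), summed over the non-zero cells:
H(A,B) = -[(1/12)·log₂(1/12) + (5/12)·log₂(5/12) + (1/12)·log₂(1/12) + (5/12)·log₂(5/12)]
  = 0.2987 + 0.5263 + 0.2987 + 0.5263
  = 1.6500 bits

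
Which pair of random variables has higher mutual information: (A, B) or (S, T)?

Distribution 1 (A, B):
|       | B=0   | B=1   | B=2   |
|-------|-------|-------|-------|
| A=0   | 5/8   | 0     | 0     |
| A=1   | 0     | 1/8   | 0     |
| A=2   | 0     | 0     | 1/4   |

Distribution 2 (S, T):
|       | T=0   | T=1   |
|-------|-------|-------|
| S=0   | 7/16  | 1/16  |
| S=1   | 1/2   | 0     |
Distribution 1 (A, B):
Marginal P(A) (row sums):
  P(A=0) = 5/8 + 0 + 0 = 5/8
  P(A=1) = 0 + 1/8 + 0 = 1/8
  P(A=2) = 0 + 0 + 1/4 = 1/4
Marginal P(B) (column sums):
  P(B=0) = 5/8 + 0 + 0 = 5/8
  P(B=1) = 0 + 1/8 + 0 = 1/8
  P(B=2) = 0 + 0 + 1/4 = 1/4

H(A) = -[(5/8)·log₂(5/8) + (1/8)·log₂(1/8) + (1/4)·log₂(1/4)]
  = 0.4238 + 0.3750 + 0.5000
  = 1.2988 bits
H(B) = -[(5/8)·log₂(5/8) + (1/8)·log₂(1/8) + (1/4)·log₂(1/4)]
  = 0.4238 + 0.3750 + 0.5000
  = 1.2988 bits
H(A,B) = -[(5/8)·log₂(5/8) + (1/8)·log₂(1/8) + (1/4)·log₂(1/4)]
  = 0.4238 + 0.3750 + 0.5000
  = 1.2988 bits

I(A;B) = H(A) + H(B) - H(A,B)
  = 1.2988 + 1.2988 - 1.2988
  = 1.2988 bits

Distribution 2 (S, T):
Marginal P(S) (row sums):
  P(S=0) = 7/16 + 1/16 = 1/2
  P(S=1) = 1/2 + 0 = 1/2
Marginal P(T) (column sums):
  P(T=0) = 7/16 + 1/2 = 15/16
  P(T=1) = 1/16 + 0 = 1/16

H(S) = -[(1/2)·log₂(1/2) + (1/2)·log₂(1/2)]
  = 0.5000 + 0.5000
  = 1.0000 bits
H(T) = -[(15/16)·log₂(15/16) + (1/16)·log₂(1/16)]
  = 0.0873 + 0.2500
  = 0.3373 bits
H(S,T) = -[(7/16)·log₂(7/16) + (1/16)·log₂(1/16) + (1/2)·log₂(1/2)]
  = 0.5218 + 0.2500 + 0.5000
  = 1.2718 bits

I(S;T) = H(S) + H(T) - H(S,T)
  = 1.0000 + 0.3373 - 1.2718
  = 0.0655 bits

I(A;B) = 1.2988 bits > I(S;T) = 0.0655 bits, so (A, B) has the higher mutual information (stronger dependence).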